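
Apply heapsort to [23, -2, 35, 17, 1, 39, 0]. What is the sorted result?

Build heap: [39, 17, 35, -2, 1, 23, 0]
Extract 39: [35, 17, 23, -2, 1, 0, 39]
Extract 35: [23, 17, 0, -2, 1, 35, 39]
Extract 23: [17, 1, 0, -2, 23, 35, 39]
Extract 17: [1, -2, 0, 17, 23, 35, 39]
Extract 1: [0, -2, 1, 17, 23, 35, 39]
Extract 0: [-2, 0, 1, 17, 23, 35, 39]


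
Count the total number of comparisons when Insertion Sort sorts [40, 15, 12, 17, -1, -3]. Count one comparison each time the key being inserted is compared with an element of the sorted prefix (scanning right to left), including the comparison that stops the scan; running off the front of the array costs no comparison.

Insert 15: 40 > 15 (shift), reached front = 1 comparison(s) -> [15, 40, 12, 17, -1, -3]
Insert 12: 40 > 12 (shift), 15 > 12 (shift), reached front = 2 comparison(s) -> [12, 15, 40, 17, -1, -3]
Insert 17: 40 > 17 (shift), 15 <= 17 (stop) = 2 comparison(s) -> [12, 15, 17, 40, -1, -3]
Insert -1: 40 > -1 (shift), 17 > -1 (shift), 15 > -1 (shift), 12 > -1 (shift), reached front = 4 comparison(s) -> [-1, 12, 15, 17, 40, -3]
Insert -3: 40 > -3 (shift), 17 > -3 (shift), 15 > -3 (shift), 12 > -3 (shift), -1 > -3 (shift), reached front = 5 comparison(s) -> [-3, -1, 12, 15, 17, 40]
Total comparisons: 1 + 2 + 2 + 4 + 5 = 14


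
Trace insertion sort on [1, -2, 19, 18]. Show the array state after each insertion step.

First element 1 is already 'sorted'
Insert -2: shifted 1 elements -> [-2, 1, 19, 18]
Insert 19: shifted 0 elements -> [-2, 1, 19, 18]
Insert 18: shifted 1 elements -> [-2, 1, 18, 19]


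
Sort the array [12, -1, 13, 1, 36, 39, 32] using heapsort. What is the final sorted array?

Build heap: [39, 36, 32, 1, -1, 13, 12]
Extract 39: [36, 12, 32, 1, -1, 13, 39]
Extract 36: [32, 12, 13, 1, -1, 36, 39]
Extract 32: [13, 12, -1, 1, 32, 36, 39]
Extract 13: [12, 1, -1, 13, 32, 36, 39]
Extract 12: [1, -1, 12, 13, 32, 36, 39]
Extract 1: [-1, 1, 12, 13, 32, 36, 39]


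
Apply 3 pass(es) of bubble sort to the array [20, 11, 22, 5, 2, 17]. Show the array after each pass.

After pass 1: [11, 20, 5, 2, 17, 22] (4 swaps)
After pass 2: [11, 5, 2, 17, 20, 22] (3 swaps)
After pass 3: [5, 2, 11, 17, 20, 22] (2 swaps)
Total swaps: 9


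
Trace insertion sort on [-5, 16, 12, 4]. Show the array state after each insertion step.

First element -5 is already 'sorted'
Insert 16: shifted 0 elements -> [-5, 16, 12, 4]
Insert 12: shifted 1 elements -> [-5, 12, 16, 4]
Insert 4: shifted 2 elements -> [-5, 4, 12, 16]


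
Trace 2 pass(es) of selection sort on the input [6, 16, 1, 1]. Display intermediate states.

Pass 1: Select minimum 1 at index 2, swap -> [1, 16, 6, 1]
Pass 2: Select minimum 1 at index 3, swap -> [1, 1, 6, 16]


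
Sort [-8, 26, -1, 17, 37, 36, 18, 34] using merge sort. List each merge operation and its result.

Divide and conquer:
  Merge [-8] + [26] -> [-8, 26]
  Merge [-1] + [17] -> [-1, 17]
  Merge [-8, 26] + [-1, 17] -> [-8, -1, 17, 26]
  Merge [37] + [36] -> [36, 37]
  Merge [18] + [34] -> [18, 34]
  Merge [36, 37] + [18, 34] -> [18, 34, 36, 37]
  Merge [-8, -1, 17, 26] + [18, 34, 36, 37] -> [-8, -1, 17, 18, 26, 34, 36, 37]


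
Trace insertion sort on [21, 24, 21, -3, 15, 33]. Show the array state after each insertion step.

First element 21 is already 'sorted'
Insert 24: shifted 0 elements -> [21, 24, 21, -3, 15, 33]
Insert 21: shifted 1 elements -> [21, 21, 24, -3, 15, 33]
Insert -3: shifted 3 elements -> [-3, 21, 21, 24, 15, 33]
Insert 15: shifted 3 elements -> [-3, 15, 21, 21, 24, 33]
Insert 33: shifted 0 elements -> [-3, 15, 21, 21, 24, 33]


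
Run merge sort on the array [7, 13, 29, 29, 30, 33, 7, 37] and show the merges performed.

Divide and conquer:
  Merge [7] + [13] -> [7, 13]
  Merge [29] + [29] -> [29, 29]
  Merge [7, 13] + [29, 29] -> [7, 13, 29, 29]
  Merge [30] + [33] -> [30, 33]
  Merge [7] + [37] -> [7, 37]
  Merge [30, 33] + [7, 37] -> [7, 30, 33, 37]
  Merge [7, 13, 29, 29] + [7, 30, 33, 37] -> [7, 7, 13, 29, 29, 30, 33, 37]


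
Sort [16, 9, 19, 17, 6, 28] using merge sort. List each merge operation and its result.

Divide and conquer:
  Merge [9] + [19] -> [9, 19]
  Merge [16] + [9, 19] -> [9, 16, 19]
  Merge [6] + [28] -> [6, 28]
  Merge [17] + [6, 28] -> [6, 17, 28]
  Merge [9, 16, 19] + [6, 17, 28] -> [6, 9, 16, 17, 19, 28]


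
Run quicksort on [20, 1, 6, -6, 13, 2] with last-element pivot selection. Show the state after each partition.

Partition 1: pivot=2 at index 2 -> [1, -6, 2, 20, 13, 6]
Partition 2: pivot=-6 at index 0 -> [-6, 1, 2, 20, 13, 6]
Partition 3: pivot=6 at index 3 -> [-6, 1, 2, 6, 13, 20]
Partition 4: pivot=20 at index 5 -> [-6, 1, 2, 6, 13, 20]


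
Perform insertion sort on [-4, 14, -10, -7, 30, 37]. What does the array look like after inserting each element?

First element -4 is already 'sorted'
Insert 14: shifted 0 elements -> [-4, 14, -10, -7, 30, 37]
Insert -10: shifted 2 elements -> [-10, -4, 14, -7, 30, 37]
Insert -7: shifted 2 elements -> [-10, -7, -4, 14, 30, 37]
Insert 30: shifted 0 elements -> [-10, -7, -4, 14, 30, 37]
Insert 37: shifted 0 elements -> [-10, -7, -4, 14, 30, 37]


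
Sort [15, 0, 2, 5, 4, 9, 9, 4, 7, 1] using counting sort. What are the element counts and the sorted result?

Count array: [1, 1, 1, 0, 2, 1, 0, 1, 0, 2, 0, 0, 0, 0, 0, 1]
(count[i] = number of elements equal to i)
Cumulative count: [1, 2, 3, 3, 5, 6, 6, 7, 7, 9, 9, 9, 9, 9, 9, 10]
Sorted: [0, 1, 2, 4, 4, 5, 7, 9, 9, 15]


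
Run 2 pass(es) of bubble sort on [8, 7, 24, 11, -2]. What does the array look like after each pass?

After pass 1: [7, 8, 11, -2, 24] (3 swaps)
After pass 2: [7, 8, -2, 11, 24] (1 swaps)
Total swaps: 4


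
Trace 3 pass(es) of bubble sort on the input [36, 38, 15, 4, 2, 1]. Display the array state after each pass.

After pass 1: [36, 15, 4, 2, 1, 38] (4 swaps)
After pass 2: [15, 4, 2, 1, 36, 38] (4 swaps)
After pass 3: [4, 2, 1, 15, 36, 38] (3 swaps)
Total swaps: 11


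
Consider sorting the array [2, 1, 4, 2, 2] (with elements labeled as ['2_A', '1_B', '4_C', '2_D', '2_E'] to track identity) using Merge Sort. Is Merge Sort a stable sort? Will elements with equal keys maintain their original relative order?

Trace Merge Sort on the labeled array (the key is the number; the letter only tracks identity):
  Merge [2_A] + [1_B] -> [1_B, 2_A]
  Merge [2_D] + [2_E] -> [2_D, 2_E]
  Merge [4_C] + [2_D, 2_E] -> [2_D, 2_E, 4_C]
  Merge [1_B, 2_A] + [2_D, 2_E, 4_C] -> [1_B, 2_A, 2_D, 2_E, 4_C]
Final order: [1_B, 2_A, 2_D, 2_E, 4_C]
Equal keys:
  value 2: originally 2_A, 2_D, 2_E; after sorting 2_A, 2_D, 2_E -> order preserved
All equal keys kept their original relative order. Merge Sort is stable: when the heads of the two halves are equal the merge takes from the left half first.
Answer: Stable


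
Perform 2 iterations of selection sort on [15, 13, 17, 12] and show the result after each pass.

Pass 1: Select minimum 12 at index 3, swap -> [12, 13, 17, 15]
Pass 2: Select minimum 13 at index 1, swap -> [12, 13, 17, 15]


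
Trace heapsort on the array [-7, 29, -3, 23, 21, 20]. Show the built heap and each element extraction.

Build heap: [29, 23, 20, -7, 21, -3]
Extract 29: [23, 21, 20, -7, -3, 29]
Extract 23: [21, -3, 20, -7, 23, 29]
Extract 21: [20, -3, -7, 21, 23, 29]
Extract 20: [-3, -7, 20, 21, 23, 29]
Extract -3: [-7, -3, 20, 21, 23, 29]


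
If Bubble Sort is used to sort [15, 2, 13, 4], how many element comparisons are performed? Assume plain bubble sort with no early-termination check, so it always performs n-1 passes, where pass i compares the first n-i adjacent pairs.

Pass 1: compare adjacent pairs (0,1)..(2,3) = 3 comparison(s), 3 swap(s) -> [2, 13, 4, 15]
Pass 2: compare adjacent pairs (0,1)..(1,2) = 2 comparison(s), 1 swap(s) -> [2, 4, 13, 15]
Pass 3: compare adjacent pairs (0,1)..(0,1) = 1 comparison(s), 0 swap(s) -> [2, 4, 13, 15]
Total comparisons: 3 + 2 + 1 = 6


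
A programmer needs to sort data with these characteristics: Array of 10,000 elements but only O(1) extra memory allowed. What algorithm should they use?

Best choice: Heapsort
Reason: Heapsort rearranges the array in place using O(1) auxiliary space and still guarantees O(n log n) time; quicksort partitions in place but needs Theta(log n) stack space for recursion (O(n) in the worst case), and mergesort requires O(n) auxiliary space


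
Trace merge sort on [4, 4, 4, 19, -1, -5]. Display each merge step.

Divide and conquer:
  Merge [4] + [4] -> [4, 4]
  Merge [4] + [4, 4] -> [4, 4, 4]
  Merge [-1] + [-5] -> [-5, -1]
  Merge [19] + [-5, -1] -> [-5, -1, 19]
  Merge [4, 4, 4] + [-5, -1, 19] -> [-5, -1, 4, 4, 4, 19]


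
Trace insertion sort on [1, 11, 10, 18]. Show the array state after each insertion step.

First element 1 is already 'sorted'
Insert 11: shifted 0 elements -> [1, 11, 10, 18]
Insert 10: shifted 1 elements -> [1, 10, 11, 18]
Insert 18: shifted 0 elements -> [1, 10, 11, 18]


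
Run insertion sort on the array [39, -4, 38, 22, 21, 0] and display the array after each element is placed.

First element 39 is already 'sorted'
Insert -4: shifted 1 elements -> [-4, 39, 38, 22, 21, 0]
Insert 38: shifted 1 elements -> [-4, 38, 39, 22, 21, 0]
Insert 22: shifted 2 elements -> [-4, 22, 38, 39, 21, 0]
Insert 21: shifted 3 elements -> [-4, 21, 22, 38, 39, 0]
Insert 0: shifted 4 elements -> [-4, 0, 21, 22, 38, 39]


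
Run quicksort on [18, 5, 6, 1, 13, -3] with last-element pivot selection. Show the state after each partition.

Partition 1: pivot=-3 at index 0 -> [-3, 5, 6, 1, 13, 18]
Partition 2: pivot=18 at index 5 -> [-3, 5, 6, 1, 13, 18]
Partition 3: pivot=13 at index 4 -> [-3, 5, 6, 1, 13, 18]
Partition 4: pivot=1 at index 1 -> [-3, 1, 6, 5, 13, 18]
Partition 5: pivot=5 at index 2 -> [-3, 1, 5, 6, 13, 18]


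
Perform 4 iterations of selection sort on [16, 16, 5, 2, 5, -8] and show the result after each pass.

Pass 1: Select minimum -8 at index 5, swap -> [-8, 16, 5, 2, 5, 16]
Pass 2: Select minimum 2 at index 3, swap -> [-8, 2, 5, 16, 5, 16]
Pass 3: Select minimum 5 at index 2, swap -> [-8, 2, 5, 16, 5, 16]
Pass 4: Select minimum 5 at index 4, swap -> [-8, 2, 5, 5, 16, 16]


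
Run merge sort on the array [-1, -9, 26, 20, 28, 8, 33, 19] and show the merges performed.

Divide and conquer:
  Merge [-1] + [-9] -> [-9, -1]
  Merge [26] + [20] -> [20, 26]
  Merge [-9, -1] + [20, 26] -> [-9, -1, 20, 26]
  Merge [28] + [8] -> [8, 28]
  Merge [33] + [19] -> [19, 33]
  Merge [8, 28] + [19, 33] -> [8, 19, 28, 33]
  Merge [-9, -1, 20, 26] + [8, 19, 28, 33] -> [-9, -1, 8, 19, 20, 26, 28, 33]


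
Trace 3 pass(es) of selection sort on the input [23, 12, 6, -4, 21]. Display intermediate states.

Pass 1: Select minimum -4 at index 3, swap -> [-4, 12, 6, 23, 21]
Pass 2: Select minimum 6 at index 2, swap -> [-4, 6, 12, 23, 21]
Pass 3: Select minimum 12 at index 2, swap -> [-4, 6, 12, 23, 21]


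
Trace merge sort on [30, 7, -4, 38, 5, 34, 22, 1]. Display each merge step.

Divide and conquer:
  Merge [30] + [7] -> [7, 30]
  Merge [-4] + [38] -> [-4, 38]
  Merge [7, 30] + [-4, 38] -> [-4, 7, 30, 38]
  Merge [5] + [34] -> [5, 34]
  Merge [22] + [1] -> [1, 22]
  Merge [5, 34] + [1, 22] -> [1, 5, 22, 34]
  Merge [-4, 7, 30, 38] + [1, 5, 22, 34] -> [-4, 1, 5, 7, 22, 30, 34, 38]


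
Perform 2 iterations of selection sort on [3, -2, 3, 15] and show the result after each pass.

Pass 1: Select minimum -2 at index 1, swap -> [-2, 3, 3, 15]
Pass 2: Select minimum 3 at index 1, swap -> [-2, 3, 3, 15]


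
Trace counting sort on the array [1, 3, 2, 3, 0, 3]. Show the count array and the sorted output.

Count array: [1, 1, 1, 3]
(count[i] = number of elements equal to i)
Cumulative count: [1, 2, 3, 6]
Sorted: [0, 1, 2, 3, 3, 3]


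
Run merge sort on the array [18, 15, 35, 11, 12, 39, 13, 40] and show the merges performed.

Divide and conquer:
  Merge [18] + [15] -> [15, 18]
  Merge [35] + [11] -> [11, 35]
  Merge [15, 18] + [11, 35] -> [11, 15, 18, 35]
  Merge [12] + [39] -> [12, 39]
  Merge [13] + [40] -> [13, 40]
  Merge [12, 39] + [13, 40] -> [12, 13, 39, 40]
  Merge [11, 15, 18, 35] + [12, 13, 39, 40] -> [11, 12, 13, 15, 18, 35, 39, 40]


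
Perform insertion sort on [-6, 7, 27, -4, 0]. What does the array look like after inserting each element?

First element -6 is already 'sorted'
Insert 7: shifted 0 elements -> [-6, 7, 27, -4, 0]
Insert 27: shifted 0 elements -> [-6, 7, 27, -4, 0]
Insert -4: shifted 2 elements -> [-6, -4, 7, 27, 0]
Insert 0: shifted 2 elements -> [-6, -4, 0, 7, 27]


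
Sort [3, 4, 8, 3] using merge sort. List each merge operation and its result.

Divide and conquer:
  Merge [3] + [4] -> [3, 4]
  Merge [8] + [3] -> [3, 8]
  Merge [3, 4] + [3, 8] -> [3, 3, 4, 8]


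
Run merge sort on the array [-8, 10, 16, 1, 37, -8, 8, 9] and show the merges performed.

Divide and conquer:
  Merge [-8] + [10] -> [-8, 10]
  Merge [16] + [1] -> [1, 16]
  Merge [-8, 10] + [1, 16] -> [-8, 1, 10, 16]
  Merge [37] + [-8] -> [-8, 37]
  Merge [8] + [9] -> [8, 9]
  Merge [-8, 37] + [8, 9] -> [-8, 8, 9, 37]
  Merge [-8, 1, 10, 16] + [-8, 8, 9, 37] -> [-8, -8, 1, 8, 9, 10, 16, 37]


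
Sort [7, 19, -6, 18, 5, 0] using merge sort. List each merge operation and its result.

Divide and conquer:
  Merge [19] + [-6] -> [-6, 19]
  Merge [7] + [-6, 19] -> [-6, 7, 19]
  Merge [5] + [0] -> [0, 5]
  Merge [18] + [0, 5] -> [0, 5, 18]
  Merge [-6, 7, 19] + [0, 5, 18] -> [-6, 0, 5, 7, 18, 19]


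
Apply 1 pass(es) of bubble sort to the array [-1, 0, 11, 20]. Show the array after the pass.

After pass 1: [-1, 0, 11, 20] (0 swaps)
Total swaps: 0


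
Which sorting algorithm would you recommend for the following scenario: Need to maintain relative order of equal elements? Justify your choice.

Best choice: Merge sort or Insertion sort
Reason: Both are stable; quicksort and heapsort are not stable


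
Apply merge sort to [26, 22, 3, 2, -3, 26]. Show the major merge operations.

Divide and conquer:
  Merge [22] + [3] -> [3, 22]
  Merge [26] + [3, 22] -> [3, 22, 26]
  Merge [-3] + [26] -> [-3, 26]
  Merge [2] + [-3, 26] -> [-3, 2, 26]
  Merge [3, 22, 26] + [-3, 2, 26] -> [-3, 2, 3, 22, 26, 26]


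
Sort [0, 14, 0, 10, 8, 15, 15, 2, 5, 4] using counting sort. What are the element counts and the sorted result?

Count array: [2, 0, 1, 0, 1, 1, 0, 0, 1, 0, 1, 0, 0, 0, 1, 2]
(count[i] = number of elements equal to i)
Cumulative count: [2, 2, 3, 3, 4, 5, 5, 5, 6, 6, 7, 7, 7, 7, 8, 10]
Sorted: [0, 0, 2, 4, 5, 8, 10, 14, 15, 15]


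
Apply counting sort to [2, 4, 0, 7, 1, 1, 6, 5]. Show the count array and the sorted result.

Count array: [1, 2, 1, 0, 1, 1, 1, 1]
(count[i] = number of elements equal to i)
Cumulative count: [1, 3, 4, 4, 5, 6, 7, 8]
Sorted: [0, 1, 1, 2, 4, 5, 6, 7]


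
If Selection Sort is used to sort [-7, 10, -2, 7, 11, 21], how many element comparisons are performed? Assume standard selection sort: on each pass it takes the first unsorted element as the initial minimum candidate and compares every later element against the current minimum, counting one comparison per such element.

Pass 1: scan indices 1..5 for the minimum = 5 comparison(s); min is -7, place at index 0 -> [-7, 10, -2, 7, 11, 21]
Pass 2: scan indices 2..5 for the minimum = 4 comparison(s); min is -2, place at index 1 -> [-7, -2, 10, 7, 11, 21]
Pass 3: scan indices 3..5 for the minimum = 3 comparison(s); min is 7, place at index 2 -> [-7, -2, 7, 10, 11, 21]
Pass 4: scan indices 4..5 for the minimum = 2 comparison(s); min is 10, place at index 3 -> [-7, -2, 7, 10, 11, 21]
Pass 5: scan indices 5..5 for the minimum = 1 comparison(s); min is 11, place at index 4 -> [-7, -2, 7, 10, 11, 21]
Selection sort always scans the whole unsorted suffix, so the count is (n-1) + (n-2) + ... + 1 = n(n-1)/2 = 6*5/2 = 15 regardless of the input order.
Total comparisons: 5 + 4 + 3 + 2 + 1 = 15


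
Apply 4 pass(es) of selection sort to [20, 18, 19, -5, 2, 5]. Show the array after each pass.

Pass 1: Select minimum -5 at index 3, swap -> [-5, 18, 19, 20, 2, 5]
Pass 2: Select minimum 2 at index 4, swap -> [-5, 2, 19, 20, 18, 5]
Pass 3: Select minimum 5 at index 5, swap -> [-5, 2, 5, 20, 18, 19]
Pass 4: Select minimum 18 at index 4, swap -> [-5, 2, 5, 18, 20, 19]


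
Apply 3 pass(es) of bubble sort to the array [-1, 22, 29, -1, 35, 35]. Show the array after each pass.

After pass 1: [-1, 22, -1, 29, 35, 35] (1 swaps)
After pass 2: [-1, -1, 22, 29, 35, 35] (1 swaps)
After pass 3: [-1, -1, 22, 29, 35, 35] (0 swaps)
Total swaps: 2


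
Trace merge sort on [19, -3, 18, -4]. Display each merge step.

Divide and conquer:
  Merge [19] + [-3] -> [-3, 19]
  Merge [18] + [-4] -> [-4, 18]
  Merge [-3, 19] + [-4, 18] -> [-4, -3, 18, 19]


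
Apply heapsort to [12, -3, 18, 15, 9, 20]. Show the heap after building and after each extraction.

Build heap: [20, 15, 18, -3, 9, 12]
Extract 20: [18, 15, 12, -3, 9, 20]
Extract 18: [15, 9, 12, -3, 18, 20]
Extract 15: [12, 9, -3, 15, 18, 20]
Extract 12: [9, -3, 12, 15, 18, 20]
Extract 9: [-3, 9, 12, 15, 18, 20]


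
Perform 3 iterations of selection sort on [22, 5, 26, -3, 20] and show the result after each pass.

Pass 1: Select minimum -3 at index 3, swap -> [-3, 5, 26, 22, 20]
Pass 2: Select minimum 5 at index 1, swap -> [-3, 5, 26, 22, 20]
Pass 3: Select minimum 20 at index 4, swap -> [-3, 5, 20, 22, 26]


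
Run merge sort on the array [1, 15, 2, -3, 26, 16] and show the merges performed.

Divide and conquer:
  Merge [15] + [2] -> [2, 15]
  Merge [1] + [2, 15] -> [1, 2, 15]
  Merge [26] + [16] -> [16, 26]
  Merge [-3] + [16, 26] -> [-3, 16, 26]
  Merge [1, 2, 15] + [-3, 16, 26] -> [-3, 1, 2, 15, 16, 26]


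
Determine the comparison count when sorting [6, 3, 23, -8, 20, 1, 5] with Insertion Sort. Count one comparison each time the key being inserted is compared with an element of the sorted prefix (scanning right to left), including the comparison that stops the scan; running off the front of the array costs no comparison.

Insert 3: 6 > 3 (shift), reached front = 1 comparison(s) -> [3, 6, 23, -8, 20, 1, 5]
Insert 23: 6 <= 23 (stop) = 1 comparison(s) -> [3, 6, 23, -8, 20, 1, 5]
Insert -8: 23 > -8 (shift), 6 > -8 (shift), 3 > -8 (shift), reached front = 3 comparison(s) -> [-8, 3, 6, 23, 20, 1, 5]
Insert 20: 23 > 20 (shift), 6 <= 20 (stop) = 2 comparison(s) -> [-8, 3, 6, 20, 23, 1, 5]
Insert 1: 23 > 1 (shift), 20 > 1 (shift), 6 > 1 (shift), 3 > 1 (shift), -8 <= 1 (stop) = 5 comparison(s) -> [-8, 1, 3, 6, 20, 23, 5]
Insert 5: 23 > 5 (shift), 20 > 5 (shift), 6 > 5 (shift), 3 <= 5 (stop) = 4 comparison(s) -> [-8, 1, 3, 5, 6, 20, 23]
Total comparisons: 1 + 1 + 3 + 2 + 5 + 4 = 16


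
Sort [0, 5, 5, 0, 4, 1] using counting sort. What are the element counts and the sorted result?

Count array: [2, 1, 0, 0, 1, 2]
(count[i] = number of elements equal to i)
Cumulative count: [2, 3, 3, 3, 4, 6]
Sorted: [0, 0, 1, 4, 5, 5]


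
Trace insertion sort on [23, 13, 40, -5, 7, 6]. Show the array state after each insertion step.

First element 23 is already 'sorted'
Insert 13: shifted 1 elements -> [13, 23, 40, -5, 7, 6]
Insert 40: shifted 0 elements -> [13, 23, 40, -5, 7, 6]
Insert -5: shifted 3 elements -> [-5, 13, 23, 40, 7, 6]
Insert 7: shifted 3 elements -> [-5, 7, 13, 23, 40, 6]
Insert 6: shifted 4 elements -> [-5, 6, 7, 13, 23, 40]


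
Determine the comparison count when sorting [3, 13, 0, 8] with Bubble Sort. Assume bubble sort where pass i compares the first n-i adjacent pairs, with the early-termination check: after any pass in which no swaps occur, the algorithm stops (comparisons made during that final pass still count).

Pass 1: compare adjacent pairs (0,1)..(2,3) = 3 comparison(s), 2 swap(s) -> [3, 0, 8, 13]
Pass 2: compare adjacent pairs (0,1)..(1,2) = 2 comparison(s), 1 swap(s) -> [0, 3, 8, 13]
Pass 3: compare adjacent pairs (0,1)..(0,1) = 1 comparison(s), 0 swap(s) -> [0, 3, 8, 13]
No swaps in this pass, so bubble sort stops here.
Total comparisons: 3 + 2 + 1 = 6


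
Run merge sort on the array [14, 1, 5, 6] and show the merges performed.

Divide and conquer:
  Merge [14] + [1] -> [1, 14]
  Merge [5] + [6] -> [5, 6]
  Merge [1, 14] + [5, 6] -> [1, 5, 6, 14]


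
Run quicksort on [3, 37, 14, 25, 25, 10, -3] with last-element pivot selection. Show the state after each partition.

Partition 1: pivot=-3 at index 0 -> [-3, 37, 14, 25, 25, 10, 3]
Partition 2: pivot=3 at index 1 -> [-3, 3, 14, 25, 25, 10, 37]
Partition 3: pivot=37 at index 6 -> [-3, 3, 14, 25, 25, 10, 37]
Partition 4: pivot=10 at index 2 -> [-3, 3, 10, 25, 25, 14, 37]
Partition 5: pivot=14 at index 3 -> [-3, 3, 10, 14, 25, 25, 37]
Partition 6: pivot=25 at index 5 -> [-3, 3, 10, 14, 25, 25, 37]


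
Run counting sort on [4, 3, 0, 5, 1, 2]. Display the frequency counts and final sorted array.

Count array: [1, 1, 1, 1, 1, 1]
(count[i] = number of elements equal to i)
Cumulative count: [1, 2, 3, 4, 5, 6]
Sorted: [0, 1, 2, 3, 4, 5]


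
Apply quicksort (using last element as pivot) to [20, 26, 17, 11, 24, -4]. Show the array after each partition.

Partition 1: pivot=-4 at index 0 -> [-4, 26, 17, 11, 24, 20]
Partition 2: pivot=20 at index 3 -> [-4, 17, 11, 20, 24, 26]
Partition 3: pivot=11 at index 1 -> [-4, 11, 17, 20, 24, 26]
Partition 4: pivot=26 at index 5 -> [-4, 11, 17, 20, 24, 26]


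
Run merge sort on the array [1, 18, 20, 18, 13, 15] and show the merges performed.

Divide and conquer:
  Merge [18] + [20] -> [18, 20]
  Merge [1] + [18, 20] -> [1, 18, 20]
  Merge [13] + [15] -> [13, 15]
  Merge [18] + [13, 15] -> [13, 15, 18]
  Merge [1, 18, 20] + [13, 15, 18] -> [1, 13, 15, 18, 18, 20]


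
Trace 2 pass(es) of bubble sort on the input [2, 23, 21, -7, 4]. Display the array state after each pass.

After pass 1: [2, 21, -7, 4, 23] (3 swaps)
After pass 2: [2, -7, 4, 21, 23] (2 swaps)
Total swaps: 5


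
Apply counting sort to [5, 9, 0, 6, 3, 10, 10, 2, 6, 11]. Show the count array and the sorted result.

Count array: [1, 0, 1, 1, 0, 1, 2, 0, 0, 1, 2, 1]
(count[i] = number of elements equal to i)
Cumulative count: [1, 1, 2, 3, 3, 4, 6, 6, 6, 7, 9, 10]
Sorted: [0, 2, 3, 5, 6, 6, 9, 10, 10, 11]


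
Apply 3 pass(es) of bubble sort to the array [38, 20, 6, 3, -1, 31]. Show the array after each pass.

After pass 1: [20, 6, 3, -1, 31, 38] (5 swaps)
After pass 2: [6, 3, -1, 20, 31, 38] (3 swaps)
After pass 3: [3, -1, 6, 20, 31, 38] (2 swaps)
Total swaps: 10


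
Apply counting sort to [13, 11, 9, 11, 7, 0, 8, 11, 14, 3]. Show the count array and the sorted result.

Count array: [1, 0, 0, 1, 0, 0, 0, 1, 1, 1, 0, 3, 0, 1, 1]
(count[i] = number of elements equal to i)
Cumulative count: [1, 1, 1, 2, 2, 2, 2, 3, 4, 5, 5, 8, 8, 9, 10]
Sorted: [0, 3, 7, 8, 9, 11, 11, 11, 13, 14]


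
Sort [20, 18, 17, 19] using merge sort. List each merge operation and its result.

Divide and conquer:
  Merge [20] + [18] -> [18, 20]
  Merge [17] + [19] -> [17, 19]
  Merge [18, 20] + [17, 19] -> [17, 18, 19, 20]


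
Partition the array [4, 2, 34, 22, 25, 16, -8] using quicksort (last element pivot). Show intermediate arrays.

Partition 1: pivot=-8 at index 0 -> [-8, 2, 34, 22, 25, 16, 4]
Partition 2: pivot=4 at index 2 -> [-8, 2, 4, 22, 25, 16, 34]
Partition 3: pivot=34 at index 6 -> [-8, 2, 4, 22, 25, 16, 34]
Partition 4: pivot=16 at index 3 -> [-8, 2, 4, 16, 25, 22, 34]
Partition 5: pivot=22 at index 4 -> [-8, 2, 4, 16, 22, 25, 34]


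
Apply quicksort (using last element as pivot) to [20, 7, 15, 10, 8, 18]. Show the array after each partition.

Partition 1: pivot=18 at index 4 -> [7, 15, 10, 8, 18, 20]
Partition 2: pivot=8 at index 1 -> [7, 8, 10, 15, 18, 20]
Partition 3: pivot=15 at index 3 -> [7, 8, 10, 15, 18, 20]


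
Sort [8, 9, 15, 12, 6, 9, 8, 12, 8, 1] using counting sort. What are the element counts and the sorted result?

Count array: [0, 1, 0, 0, 0, 0, 1, 0, 3, 2, 0, 0, 2, 0, 0, 1]
(count[i] = number of elements equal to i)
Cumulative count: [0, 1, 1, 1, 1, 1, 2, 2, 5, 7, 7, 7, 9, 9, 9, 10]
Sorted: [1, 6, 8, 8, 8, 9, 9, 12, 12, 15]


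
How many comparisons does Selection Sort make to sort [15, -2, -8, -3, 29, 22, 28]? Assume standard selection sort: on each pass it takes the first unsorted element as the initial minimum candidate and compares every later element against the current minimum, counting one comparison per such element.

Pass 1: scan indices 1..6 for the minimum = 6 comparison(s); min is -8, place at index 0 -> [-8, -2, 15, -3, 29, 22, 28]
Pass 2: scan indices 2..6 for the minimum = 5 comparison(s); min is -3, place at index 1 -> [-8, -3, 15, -2, 29, 22, 28]
Pass 3: scan indices 3..6 for the minimum = 4 comparison(s); min is -2, place at index 2 -> [-8, -3, -2, 15, 29, 22, 28]
Pass 4: scan indices 4..6 for the minimum = 3 comparison(s); min is 15, place at index 3 -> [-8, -3, -2, 15, 29, 22, 28]
Pass 5: scan indices 5..6 for the minimum = 2 comparison(s); min is 22, place at index 4 -> [-8, -3, -2, 15, 22, 29, 28]
Pass 6: scan indices 6..6 for the minimum = 1 comparison(s); min is 28, place at index 5 -> [-8, -3, -2, 15, 22, 28, 29]
Selection sort always scans the whole unsorted suffix, so the count is (n-1) + (n-2) + ... + 1 = n(n-1)/2 = 7*6/2 = 21 regardless of the input order.
Total comparisons: 6 + 5 + 4 + 3 + 2 + 1 = 21


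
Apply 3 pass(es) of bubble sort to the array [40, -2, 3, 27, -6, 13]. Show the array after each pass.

After pass 1: [-2, 3, 27, -6, 13, 40] (5 swaps)
After pass 2: [-2, 3, -6, 13, 27, 40] (2 swaps)
After pass 3: [-2, -6, 3, 13, 27, 40] (1 swaps)
Total swaps: 8


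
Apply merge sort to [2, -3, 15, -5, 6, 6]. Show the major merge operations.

Divide and conquer:
  Merge [-3] + [15] -> [-3, 15]
  Merge [2] + [-3, 15] -> [-3, 2, 15]
  Merge [6] + [6] -> [6, 6]
  Merge [-5] + [6, 6] -> [-5, 6, 6]
  Merge [-3, 2, 15] + [-5, 6, 6] -> [-5, -3, 2, 6, 6, 15]


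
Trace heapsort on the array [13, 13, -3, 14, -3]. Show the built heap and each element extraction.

Build heap: [14, 13, -3, 13, -3]
Extract 14: [13, 13, -3, -3, 14]
Extract 13: [13, -3, -3, 13, 14]
Extract 13: [-3, -3, 13, 13, 14]
Extract -3: [-3, -3, 13, 13, 14]


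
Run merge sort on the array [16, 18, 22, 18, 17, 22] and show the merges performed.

Divide and conquer:
  Merge [18] + [22] -> [18, 22]
  Merge [16] + [18, 22] -> [16, 18, 22]
  Merge [17] + [22] -> [17, 22]
  Merge [18] + [17, 22] -> [17, 18, 22]
  Merge [16, 18, 22] + [17, 18, 22] -> [16, 17, 18, 18, 22, 22]


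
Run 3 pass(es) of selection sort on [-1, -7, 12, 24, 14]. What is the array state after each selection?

Pass 1: Select minimum -7 at index 1, swap -> [-7, -1, 12, 24, 14]
Pass 2: Select minimum -1 at index 1, swap -> [-7, -1, 12, 24, 14]
Pass 3: Select minimum 12 at index 2, swap -> [-7, -1, 12, 24, 14]


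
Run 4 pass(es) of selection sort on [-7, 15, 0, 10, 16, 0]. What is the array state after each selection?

Pass 1: Select minimum -7 at index 0, swap -> [-7, 15, 0, 10, 16, 0]
Pass 2: Select minimum 0 at index 2, swap -> [-7, 0, 15, 10, 16, 0]
Pass 3: Select minimum 0 at index 5, swap -> [-7, 0, 0, 10, 16, 15]
Pass 4: Select minimum 10 at index 3, swap -> [-7, 0, 0, 10, 16, 15]


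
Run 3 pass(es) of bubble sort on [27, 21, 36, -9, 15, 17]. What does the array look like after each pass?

After pass 1: [21, 27, -9, 15, 17, 36] (4 swaps)
After pass 2: [21, -9, 15, 17, 27, 36] (3 swaps)
After pass 3: [-9, 15, 17, 21, 27, 36] (3 swaps)
Total swaps: 10


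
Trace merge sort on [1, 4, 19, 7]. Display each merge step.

Divide and conquer:
  Merge [1] + [4] -> [1, 4]
  Merge [19] + [7] -> [7, 19]
  Merge [1, 4] + [7, 19] -> [1, 4, 7, 19]


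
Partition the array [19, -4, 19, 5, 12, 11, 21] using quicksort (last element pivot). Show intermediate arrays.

Partition 1: pivot=21 at index 6 -> [19, -4, 19, 5, 12, 11, 21]
Partition 2: pivot=11 at index 2 -> [-4, 5, 11, 19, 12, 19, 21]
Partition 3: pivot=5 at index 1 -> [-4, 5, 11, 19, 12, 19, 21]
Partition 4: pivot=19 at index 5 -> [-4, 5, 11, 19, 12, 19, 21]
Partition 5: pivot=12 at index 3 -> [-4, 5, 11, 12, 19, 19, 21]


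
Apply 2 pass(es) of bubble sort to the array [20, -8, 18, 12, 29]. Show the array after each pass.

After pass 1: [-8, 18, 12, 20, 29] (3 swaps)
After pass 2: [-8, 12, 18, 20, 29] (1 swaps)
Total swaps: 4


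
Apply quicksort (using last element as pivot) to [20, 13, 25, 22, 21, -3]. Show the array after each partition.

Partition 1: pivot=-3 at index 0 -> [-3, 13, 25, 22, 21, 20]
Partition 2: pivot=20 at index 2 -> [-3, 13, 20, 22, 21, 25]
Partition 3: pivot=25 at index 5 -> [-3, 13, 20, 22, 21, 25]
Partition 4: pivot=21 at index 3 -> [-3, 13, 20, 21, 22, 25]


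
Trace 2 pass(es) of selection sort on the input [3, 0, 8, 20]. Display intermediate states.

Pass 1: Select minimum 0 at index 1, swap -> [0, 3, 8, 20]
Pass 2: Select minimum 3 at index 1, swap -> [0, 3, 8, 20]


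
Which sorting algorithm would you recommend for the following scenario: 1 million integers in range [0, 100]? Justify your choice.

Best choice: Counting sort
Reason: O(n + k) where k=100 is small; linear time beats O(n log n)


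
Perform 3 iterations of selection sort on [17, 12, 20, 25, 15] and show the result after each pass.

Pass 1: Select minimum 12 at index 1, swap -> [12, 17, 20, 25, 15]
Pass 2: Select minimum 15 at index 4, swap -> [12, 15, 20, 25, 17]
Pass 3: Select minimum 17 at index 4, swap -> [12, 15, 17, 25, 20]


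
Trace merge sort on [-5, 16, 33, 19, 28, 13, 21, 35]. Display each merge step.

Divide and conquer:
  Merge [-5] + [16] -> [-5, 16]
  Merge [33] + [19] -> [19, 33]
  Merge [-5, 16] + [19, 33] -> [-5, 16, 19, 33]
  Merge [28] + [13] -> [13, 28]
  Merge [21] + [35] -> [21, 35]
  Merge [13, 28] + [21, 35] -> [13, 21, 28, 35]
  Merge [-5, 16, 19, 33] + [13, 21, 28, 35] -> [-5, 13, 16, 19, 21, 28, 33, 35]


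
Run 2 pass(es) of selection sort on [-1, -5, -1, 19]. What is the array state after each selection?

Pass 1: Select minimum -5 at index 1, swap -> [-5, -1, -1, 19]
Pass 2: Select minimum -1 at index 1, swap -> [-5, -1, -1, 19]


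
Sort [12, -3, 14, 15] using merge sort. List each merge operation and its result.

Divide and conquer:
  Merge [12] + [-3] -> [-3, 12]
  Merge [14] + [15] -> [14, 15]
  Merge [-3, 12] + [14, 15] -> [-3, 12, 14, 15]


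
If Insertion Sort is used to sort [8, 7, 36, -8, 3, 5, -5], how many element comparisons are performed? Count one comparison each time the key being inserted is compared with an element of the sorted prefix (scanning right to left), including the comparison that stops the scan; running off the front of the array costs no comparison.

Insert 7: 8 > 7 (shift), reached front = 1 comparison(s) -> [7, 8, 36, -8, 3, 5, -5]
Insert 36: 8 <= 36 (stop) = 1 comparison(s) -> [7, 8, 36, -8, 3, 5, -5]
Insert -8: 36 > -8 (shift), 8 > -8 (shift), 7 > -8 (shift), reached front = 3 comparison(s) -> [-8, 7, 8, 36, 3, 5, -5]
Insert 3: 36 > 3 (shift), 8 > 3 (shift), 7 > 3 (shift), -8 <= 3 (stop) = 4 comparison(s) -> [-8, 3, 7, 8, 36, 5, -5]
Insert 5: 36 > 5 (shift), 8 > 5 (shift), 7 > 5 (shift), 3 <= 5 (stop) = 4 comparison(s) -> [-8, 3, 5, 7, 8, 36, -5]
Insert -5: 36 > -5 (shift), 8 > -5 (shift), 7 > -5 (shift), 5 > -5 (shift), 3 > -5 (shift), -8 <= -5 (stop) = 6 comparison(s) -> [-8, -5, 3, 5, 7, 8, 36]
Total comparisons: 1 + 1 + 3 + 4 + 4 + 6 = 19


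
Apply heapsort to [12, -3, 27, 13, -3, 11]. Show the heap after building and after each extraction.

Build heap: [27, 13, 12, -3, -3, 11]
Extract 27: [13, 11, 12, -3, -3, 27]
Extract 13: [12, 11, -3, -3, 13, 27]
Extract 12: [11, -3, -3, 12, 13, 27]
Extract 11: [-3, -3, 11, 12, 13, 27]
Extract -3: [-3, -3, 11, 12, 13, 27]


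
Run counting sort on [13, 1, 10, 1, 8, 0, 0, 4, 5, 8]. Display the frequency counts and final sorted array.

Count array: [2, 2, 0, 0, 1, 1, 0, 0, 2, 0, 1, 0, 0, 1]
(count[i] = number of elements equal to i)
Cumulative count: [2, 4, 4, 4, 5, 6, 6, 6, 8, 8, 9, 9, 9, 10]
Sorted: [0, 0, 1, 1, 4, 5, 8, 8, 10, 13]


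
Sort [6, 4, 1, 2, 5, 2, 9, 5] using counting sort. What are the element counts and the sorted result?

Count array: [0, 1, 2, 0, 1, 2, 1, 0, 0, 1]
(count[i] = number of elements equal to i)
Cumulative count: [0, 1, 3, 3, 4, 6, 7, 7, 7, 8]
Sorted: [1, 2, 2, 4, 5, 5, 6, 9]


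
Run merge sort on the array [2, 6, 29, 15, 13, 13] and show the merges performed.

Divide and conquer:
  Merge [6] + [29] -> [6, 29]
  Merge [2] + [6, 29] -> [2, 6, 29]
  Merge [13] + [13] -> [13, 13]
  Merge [15] + [13, 13] -> [13, 13, 15]
  Merge [2, 6, 29] + [13, 13, 15] -> [2, 6, 13, 13, 15, 29]


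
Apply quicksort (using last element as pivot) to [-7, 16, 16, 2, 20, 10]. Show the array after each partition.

Partition 1: pivot=10 at index 2 -> [-7, 2, 10, 16, 20, 16]
Partition 2: pivot=2 at index 1 -> [-7, 2, 10, 16, 20, 16]
Partition 3: pivot=16 at index 4 -> [-7, 2, 10, 16, 16, 20]


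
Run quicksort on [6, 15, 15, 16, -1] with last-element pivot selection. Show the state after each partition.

Partition 1: pivot=-1 at index 0 -> [-1, 15, 15, 16, 6]
Partition 2: pivot=6 at index 1 -> [-1, 6, 15, 16, 15]
Partition 3: pivot=15 at index 3 -> [-1, 6, 15, 15, 16]


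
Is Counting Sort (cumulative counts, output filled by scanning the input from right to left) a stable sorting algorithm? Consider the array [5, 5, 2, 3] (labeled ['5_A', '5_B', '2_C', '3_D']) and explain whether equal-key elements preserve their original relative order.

Trace Counting Sort on the labeled array (the key is the number; the letter only tracks identity):
  Counts for values 0..5: [0, 0, 1, 1, 0, 2]
  Cumulative counts: [0, 0, 1, 2, 2, 4]
  Scan right to left: place 3_D at output index 1
  Scan right to left: place 2_C at output index 0
  Scan right to left: place 5_B at output index 3
  Scan right to left: place 5_A at output index 2
  Output: [2_C, 3_D, 5_A, 5_B]
Equal keys:
  value 5: originally 5_A, 5_B; after sorting 5_A, 5_B -> order preserved
All equal keys kept their original relative order. Counting Sort is stable: scanning the input right to left with decreasing cumulative counts places later duplicates at later output positions.
Answer: Stable


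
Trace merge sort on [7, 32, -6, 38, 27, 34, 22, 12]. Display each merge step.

Divide and conquer:
  Merge [7] + [32] -> [7, 32]
  Merge [-6] + [38] -> [-6, 38]
  Merge [7, 32] + [-6, 38] -> [-6, 7, 32, 38]
  Merge [27] + [34] -> [27, 34]
  Merge [22] + [12] -> [12, 22]
  Merge [27, 34] + [12, 22] -> [12, 22, 27, 34]
  Merge [-6, 7, 32, 38] + [12, 22, 27, 34] -> [-6, 7, 12, 22, 27, 32, 34, 38]


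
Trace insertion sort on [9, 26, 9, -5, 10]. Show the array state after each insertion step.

First element 9 is already 'sorted'
Insert 26: shifted 0 elements -> [9, 26, 9, -5, 10]
Insert 9: shifted 1 elements -> [9, 9, 26, -5, 10]
Insert -5: shifted 3 elements -> [-5, 9, 9, 26, 10]
Insert 10: shifted 1 elements -> [-5, 9, 9, 10, 26]


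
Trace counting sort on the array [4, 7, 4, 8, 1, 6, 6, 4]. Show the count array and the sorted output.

Count array: [0, 1, 0, 0, 3, 0, 2, 1, 1]
(count[i] = number of elements equal to i)
Cumulative count: [0, 1, 1, 1, 4, 4, 6, 7, 8]
Sorted: [1, 4, 4, 4, 6, 6, 7, 8]


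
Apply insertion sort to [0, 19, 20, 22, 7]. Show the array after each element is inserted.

First element 0 is already 'sorted'
Insert 19: shifted 0 elements -> [0, 19, 20, 22, 7]
Insert 20: shifted 0 elements -> [0, 19, 20, 22, 7]
Insert 22: shifted 0 elements -> [0, 19, 20, 22, 7]
Insert 7: shifted 3 elements -> [0, 7, 19, 20, 22]


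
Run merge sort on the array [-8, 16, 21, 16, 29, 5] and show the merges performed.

Divide and conquer:
  Merge [16] + [21] -> [16, 21]
  Merge [-8] + [16, 21] -> [-8, 16, 21]
  Merge [29] + [5] -> [5, 29]
  Merge [16] + [5, 29] -> [5, 16, 29]
  Merge [-8, 16, 21] + [5, 16, 29] -> [-8, 5, 16, 16, 21, 29]


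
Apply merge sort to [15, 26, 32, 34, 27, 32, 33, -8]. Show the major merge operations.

Divide and conquer:
  Merge [15] + [26] -> [15, 26]
  Merge [32] + [34] -> [32, 34]
  Merge [15, 26] + [32, 34] -> [15, 26, 32, 34]
  Merge [27] + [32] -> [27, 32]
  Merge [33] + [-8] -> [-8, 33]
  Merge [27, 32] + [-8, 33] -> [-8, 27, 32, 33]
  Merge [15, 26, 32, 34] + [-8, 27, 32, 33] -> [-8, 15, 26, 27, 32, 32, 33, 34]


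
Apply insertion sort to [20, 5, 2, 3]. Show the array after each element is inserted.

First element 20 is already 'sorted'
Insert 5: shifted 1 elements -> [5, 20, 2, 3]
Insert 2: shifted 2 elements -> [2, 5, 20, 3]
Insert 3: shifted 2 elements -> [2, 3, 5, 20]


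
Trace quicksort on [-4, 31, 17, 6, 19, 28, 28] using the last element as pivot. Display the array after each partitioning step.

Partition 1: pivot=28 at index 5 -> [-4, 17, 6, 19, 28, 28, 31]
Partition 2: pivot=28 at index 4 -> [-4, 17, 6, 19, 28, 28, 31]
Partition 3: pivot=19 at index 3 -> [-4, 17, 6, 19, 28, 28, 31]
Partition 4: pivot=6 at index 1 -> [-4, 6, 17, 19, 28, 28, 31]


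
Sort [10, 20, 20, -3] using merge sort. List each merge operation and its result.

Divide and conquer:
  Merge [10] + [20] -> [10, 20]
  Merge [20] + [-3] -> [-3, 20]
  Merge [10, 20] + [-3, 20] -> [-3, 10, 20, 20]


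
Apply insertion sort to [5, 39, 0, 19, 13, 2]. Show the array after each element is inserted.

First element 5 is already 'sorted'
Insert 39: shifted 0 elements -> [5, 39, 0, 19, 13, 2]
Insert 0: shifted 2 elements -> [0, 5, 39, 19, 13, 2]
Insert 19: shifted 1 elements -> [0, 5, 19, 39, 13, 2]
Insert 13: shifted 2 elements -> [0, 5, 13, 19, 39, 2]
Insert 2: shifted 4 elements -> [0, 2, 5, 13, 19, 39]


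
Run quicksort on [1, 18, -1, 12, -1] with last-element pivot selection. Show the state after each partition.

Partition 1: pivot=-1 at index 1 -> [-1, -1, 1, 12, 18]
Partition 2: pivot=18 at index 4 -> [-1, -1, 1, 12, 18]
Partition 3: pivot=12 at index 3 -> [-1, -1, 1, 12, 18]


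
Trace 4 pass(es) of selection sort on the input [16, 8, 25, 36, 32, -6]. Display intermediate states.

Pass 1: Select minimum -6 at index 5, swap -> [-6, 8, 25, 36, 32, 16]
Pass 2: Select minimum 8 at index 1, swap -> [-6, 8, 25, 36, 32, 16]
Pass 3: Select minimum 16 at index 5, swap -> [-6, 8, 16, 36, 32, 25]
Pass 4: Select minimum 25 at index 5, swap -> [-6, 8, 16, 25, 32, 36]


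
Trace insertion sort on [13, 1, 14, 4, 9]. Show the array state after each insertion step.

First element 13 is already 'sorted'
Insert 1: shifted 1 elements -> [1, 13, 14, 4, 9]
Insert 14: shifted 0 elements -> [1, 13, 14, 4, 9]
Insert 4: shifted 2 elements -> [1, 4, 13, 14, 9]
Insert 9: shifted 2 elements -> [1, 4, 9, 13, 14]


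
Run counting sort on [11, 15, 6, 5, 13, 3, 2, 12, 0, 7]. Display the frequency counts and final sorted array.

Count array: [1, 0, 1, 1, 0, 1, 1, 1, 0, 0, 0, 1, 1, 1, 0, 1]
(count[i] = number of elements equal to i)
Cumulative count: [1, 1, 2, 3, 3, 4, 5, 6, 6, 6, 6, 7, 8, 9, 9, 10]
Sorted: [0, 2, 3, 5, 6, 7, 11, 12, 13, 15]


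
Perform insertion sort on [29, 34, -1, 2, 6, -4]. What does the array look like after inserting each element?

First element 29 is already 'sorted'
Insert 34: shifted 0 elements -> [29, 34, -1, 2, 6, -4]
Insert -1: shifted 2 elements -> [-1, 29, 34, 2, 6, -4]
Insert 2: shifted 2 elements -> [-1, 2, 29, 34, 6, -4]
Insert 6: shifted 2 elements -> [-1, 2, 6, 29, 34, -4]
Insert -4: shifted 5 elements -> [-4, -1, 2, 6, 29, 34]


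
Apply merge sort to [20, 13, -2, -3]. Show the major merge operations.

Divide and conquer:
  Merge [20] + [13] -> [13, 20]
  Merge [-2] + [-3] -> [-3, -2]
  Merge [13, 20] + [-3, -2] -> [-3, -2, 13, 20]


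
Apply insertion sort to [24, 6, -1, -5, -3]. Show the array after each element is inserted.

First element 24 is already 'sorted'
Insert 6: shifted 1 elements -> [6, 24, -1, -5, -3]
Insert -1: shifted 2 elements -> [-1, 6, 24, -5, -3]
Insert -5: shifted 3 elements -> [-5, -1, 6, 24, -3]
Insert -3: shifted 3 elements -> [-5, -3, -1, 6, 24]


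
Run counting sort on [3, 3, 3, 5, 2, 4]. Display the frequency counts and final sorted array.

Count array: [0, 0, 1, 3, 1, 1]
(count[i] = number of elements equal to i)
Cumulative count: [0, 0, 1, 4, 5, 6]
Sorted: [2, 3, 3, 3, 4, 5]
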